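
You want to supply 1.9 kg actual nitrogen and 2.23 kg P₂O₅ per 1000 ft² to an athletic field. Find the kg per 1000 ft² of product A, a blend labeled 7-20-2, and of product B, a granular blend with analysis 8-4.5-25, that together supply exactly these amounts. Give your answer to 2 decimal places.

7.23 kg product A, 17.42 kg product B

Per-1000 ft² balance (a = product A, b = product B):
N: 0.07·a + 0.08·b = 1.9
P₂O₅: 0.2·a + 0.045·b = 2.23
Solving simultaneously: a = 7.22957, b = 17.4241.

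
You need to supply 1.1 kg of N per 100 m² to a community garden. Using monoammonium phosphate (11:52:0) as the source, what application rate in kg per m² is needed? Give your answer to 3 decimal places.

0.100 kg of product per sq m

Product per 100 m² = 1.1 / 11% = 10 kg.
Convert to per m²: 10 × 0.01 = 0.1 kg.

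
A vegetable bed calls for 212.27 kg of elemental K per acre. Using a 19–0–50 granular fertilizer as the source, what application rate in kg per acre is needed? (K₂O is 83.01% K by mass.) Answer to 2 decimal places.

As K₂O: 212.27 / 0.8301 = 255.716 kg per acre.
Product per acre = 255.716 / 50% = 511.432 kg.

511.43 kg of product per acre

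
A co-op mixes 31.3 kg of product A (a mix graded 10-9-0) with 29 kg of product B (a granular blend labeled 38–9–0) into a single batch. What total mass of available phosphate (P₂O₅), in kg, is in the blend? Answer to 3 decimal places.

5.427 kg P₂O₅

P₂O₅ mass = 9%×31.3 + 9%×29 = 5.427 kg.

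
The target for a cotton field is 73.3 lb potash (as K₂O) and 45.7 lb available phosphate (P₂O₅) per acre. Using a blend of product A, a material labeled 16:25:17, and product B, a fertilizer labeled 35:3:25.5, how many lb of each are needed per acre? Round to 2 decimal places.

161.20 lb product A, 179.98 lb product B

With a, b = lb per acre of product A and product B:
K₂O: 0.17·a + 0.255·b = 73.3
P₂O₅: 0.25·a + 0.03·b = 45.7
Eliminate b: (row1) − 0.255/0.03·(row2) → -1.955·a = -315.15, so a = 161.202.
Then b = (45.7 − 0.25·161.202) / 0.03 = 179.983.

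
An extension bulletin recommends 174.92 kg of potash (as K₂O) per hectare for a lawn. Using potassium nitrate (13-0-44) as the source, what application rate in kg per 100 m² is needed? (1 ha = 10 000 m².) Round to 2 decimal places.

3.98 kg of product per hundred sq m

Product per hectare = 174.92 / 44% = 397.545 kg.
Convert to per 100 m²: 397.545 × 0.01 = 3.97545 kg.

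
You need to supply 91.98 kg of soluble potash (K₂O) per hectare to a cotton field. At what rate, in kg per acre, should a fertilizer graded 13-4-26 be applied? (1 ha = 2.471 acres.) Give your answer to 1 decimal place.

143.2 kg of product per acre

Product per hectare = 91.98 / 26% = 353.769 kg.
Convert to per acre: 353.769 × 0.404694 = 143.168 kg.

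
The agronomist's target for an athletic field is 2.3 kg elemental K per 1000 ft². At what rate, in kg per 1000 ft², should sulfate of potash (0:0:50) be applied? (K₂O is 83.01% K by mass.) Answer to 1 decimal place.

5.5 kg of product per thousand sq ft

As K₂O: 2.3 / 0.8301 = 2.77075 kg per 1000 ft².
Product per 1000 ft² = 2.77075 / 50% = 5.5415 kg.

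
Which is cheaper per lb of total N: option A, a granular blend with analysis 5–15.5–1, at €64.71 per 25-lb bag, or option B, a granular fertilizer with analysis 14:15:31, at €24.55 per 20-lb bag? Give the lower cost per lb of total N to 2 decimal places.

option A: N per bag = 25 × 5% = 1.25 lb; cost = 64.71 / 1.25 = €51.7680/lb N.
option B: N per bag = 20 × 14% = 2.8 lb; cost = 24.55 / 2.8 = €8.7679/lb N.
option B is cheaper.

€8.77 per lb N (option B)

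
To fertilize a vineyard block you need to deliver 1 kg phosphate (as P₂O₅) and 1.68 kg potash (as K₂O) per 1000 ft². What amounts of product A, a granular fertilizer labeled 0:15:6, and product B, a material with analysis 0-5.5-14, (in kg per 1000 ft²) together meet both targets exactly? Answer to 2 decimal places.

With a, b = kg per 1000 ft² of product A and product B:
P₂O₅: 0.15·a + 0.055·b = 1
K₂O: 0.06·a + 0.14·b = 1.68
From row1: a = (1 − 0.055·b) / 0.15.
Into row2: 0.06·(1 − 0.055·b)/0.15 + 0.14·b = 1.68 → b = 10.8475, a = 2.68927.

2.69 kg product A, 10.85 kg product B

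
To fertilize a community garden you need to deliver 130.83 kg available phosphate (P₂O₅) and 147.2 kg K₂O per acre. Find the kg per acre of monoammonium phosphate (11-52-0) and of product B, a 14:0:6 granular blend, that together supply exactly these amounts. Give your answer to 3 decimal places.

Let a = kg of monoammonium phosphate, b = kg of product B (per acre).
P₂O₅: 0.52·a + 0·b = 130.83
K₂O: 0·a + 0.06·b = 147.2
Solving simultaneously: a = 251.5962, b = 2453.3333.

251.596 kg monoammonium phosphate, 2453.333 kg product B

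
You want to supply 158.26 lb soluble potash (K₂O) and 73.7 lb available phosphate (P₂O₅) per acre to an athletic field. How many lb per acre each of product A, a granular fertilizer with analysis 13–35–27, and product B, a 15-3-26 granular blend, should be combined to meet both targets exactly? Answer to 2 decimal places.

173.87 lb product A, 428.13 lb product B

Let a = lb of product A, b = lb of product B (per acre).
K₂O: 0.27·a + 0.26·b = 158.26
P₂O₅: 0.35·a + 0.03·b = 73.7
From row1: a = (158.26 − 0.26·b) / 0.27.
Into row2: 0.35·(158.26 − 0.26·b)/0.27 + 0.03·b = 73.7 → b = 428.1303, a = 173.8745.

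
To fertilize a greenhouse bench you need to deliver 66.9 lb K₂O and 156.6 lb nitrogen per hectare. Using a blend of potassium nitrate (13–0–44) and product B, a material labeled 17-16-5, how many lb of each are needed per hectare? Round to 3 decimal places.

Per-hectare balance (a = potassium nitrate, b = product B):
K₂O: 0.44·a + 0.05·b = 66.9
N: 0.13·a + 0.17·b = 156.6
Solving simultaneously: a = 51.8741, b = 881.5081.

51.874 lb potassium nitrate, 881.508 lb product B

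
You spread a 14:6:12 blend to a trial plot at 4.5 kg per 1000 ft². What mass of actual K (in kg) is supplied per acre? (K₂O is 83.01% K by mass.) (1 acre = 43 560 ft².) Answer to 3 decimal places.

K₂O per 1000 ft² = 4.5 × 12% = 0.54 kg.
Elemental K = 0.54 × 0.8301 = 0.448254 kg per 1000 ft².
Convert to per acre: 0.448254 × 43.56 = 19.5259 kg.

19.526 kg K per acre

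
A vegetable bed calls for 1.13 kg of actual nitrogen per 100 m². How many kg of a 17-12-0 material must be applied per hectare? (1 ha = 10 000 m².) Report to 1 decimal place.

Product per 100 m² = 1.13 / 17% = 6.64706 kg.
Convert to per hectare: 6.64706 × 100 = 664.706 kg.

664.7 kg of product per hectare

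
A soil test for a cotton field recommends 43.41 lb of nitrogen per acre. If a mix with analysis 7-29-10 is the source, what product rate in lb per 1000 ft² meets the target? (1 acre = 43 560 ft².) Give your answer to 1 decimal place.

14.2 lb of product per thousand sq ft

Product per acre = 43.41 / 7% = 620.143 lb.
Convert to per 1000 ft²: 620.143 × 0.0229568 = 14.2365 lb.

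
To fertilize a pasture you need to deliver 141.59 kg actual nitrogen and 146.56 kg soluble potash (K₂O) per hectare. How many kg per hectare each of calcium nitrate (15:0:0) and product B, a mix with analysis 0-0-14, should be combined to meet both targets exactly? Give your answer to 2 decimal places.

943.93 kg calcium nitrate, 1046.86 kg product B

Per-hectare balance (a = calcium nitrate, b = product B):
N: 0.15·a + 0·b = 141.59
K₂O: 0·a + 0.14·b = 146.56
Solving simultaneously: a = 943.933, b = 1046.857.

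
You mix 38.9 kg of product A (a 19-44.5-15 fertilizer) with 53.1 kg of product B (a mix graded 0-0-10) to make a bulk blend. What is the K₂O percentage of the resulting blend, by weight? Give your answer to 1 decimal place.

12.1% K₂O

Total mass = 38.9 + 53.1 = 92 kg.
K₂O mass = 15%×38.9 + 10%×53.1 = 11.145 kg.
% K₂O = 11.145 / 92 = 12.1141%.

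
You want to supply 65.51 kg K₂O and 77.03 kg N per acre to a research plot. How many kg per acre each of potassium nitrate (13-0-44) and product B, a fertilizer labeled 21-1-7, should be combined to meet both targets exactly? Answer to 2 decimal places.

100.42 kg potassium nitrate, 304.64 kg product B

Let a = kg of potassium nitrate, b = kg of product B (per acre).
K₂O: 0.44·a + 0.07·b = 65.51
N: 0.13·a + 0.21·b = 77.03
Eliminate a: (row1) − 0.44/0.13·(row2) → -0.640769·b = -195.207, so b = 304.6447.
Back-substitute: a = (65.51 − 0.07·304.6447) / 0.44 = 100.4202.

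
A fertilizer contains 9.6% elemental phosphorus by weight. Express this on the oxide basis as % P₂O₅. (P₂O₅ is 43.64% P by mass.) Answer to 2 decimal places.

%P₂O₅ = 9.6 / 0.4364 = 21.9982%.

22.00% P₂O₅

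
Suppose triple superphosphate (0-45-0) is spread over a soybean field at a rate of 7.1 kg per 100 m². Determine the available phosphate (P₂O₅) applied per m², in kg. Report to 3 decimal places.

0.032 kg P₂O₅ per sq m

P₂O₅ per 100 m² = 7.1 × 45% = 3.195 kg.
Convert to per m²: 3.195 × 0.01 = 0.03195 kg.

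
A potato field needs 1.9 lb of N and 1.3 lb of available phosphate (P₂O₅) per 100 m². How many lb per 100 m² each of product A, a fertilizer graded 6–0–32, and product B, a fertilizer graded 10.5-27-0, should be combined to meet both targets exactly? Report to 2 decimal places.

With a, b = lb per 100 m² of product A and product B:
N: 0.06·a + 0.105·b = 1.9
P₂O₅: 0·a + 0.27·b = 1.3
Solving simultaneously: a = 23.2407, b = 4.81481.

23.24 lb product A, 4.81 lb product B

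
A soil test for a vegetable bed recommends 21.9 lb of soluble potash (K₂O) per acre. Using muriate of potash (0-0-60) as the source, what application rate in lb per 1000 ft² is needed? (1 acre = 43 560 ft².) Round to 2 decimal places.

0.84 lb of product per thousand sq ft

Product per acre = 21.9 / 60% = 36.5 lb.
Convert to per 1000 ft²: 36.5 × 0.0229568 = 0.837925 lb.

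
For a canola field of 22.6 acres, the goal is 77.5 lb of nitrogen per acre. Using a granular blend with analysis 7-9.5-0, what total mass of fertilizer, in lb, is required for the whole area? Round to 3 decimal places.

Product per acre = 77.5 / 7% = 1107.14 lb.
Total product = 1107.14 × 22.6 = 25021.4286 lb.

25021.429 lb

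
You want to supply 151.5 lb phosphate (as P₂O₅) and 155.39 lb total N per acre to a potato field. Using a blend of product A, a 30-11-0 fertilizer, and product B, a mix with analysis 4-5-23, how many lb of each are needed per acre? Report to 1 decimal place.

Let a = lb of product A, b = lb of product B (per acre).
P₂O₅: 0.11·a + 0.05·b = 151.5
N: 0.3·a + 0.04·b = 155.39
Eliminate a: (row1) − 0.11/0.3·(row2) → 0.0353333·b = 94.5237, so b = 2675.198.
Back-substitute: a = (151.5 − 0.05·2675.198) / 0.11 = 161.274.

161.3 lb product A, 2675.2 lb product B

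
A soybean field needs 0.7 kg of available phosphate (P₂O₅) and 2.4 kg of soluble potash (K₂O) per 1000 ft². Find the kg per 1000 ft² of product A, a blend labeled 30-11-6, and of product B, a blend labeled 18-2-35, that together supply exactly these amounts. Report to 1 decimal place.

5.3 kg product A, 6.0 kg product B

Per-1000 ft² balance (a = product A, b = product B):
P₂O₅: 0.11·a + 0.02·b = 0.7
K₂O: 0.06·a + 0.35·b = 2.4
Eliminate b: (row1) − 0.02/0.35·(row2) → 0.106571·a = 0.562857, so a = 5.2815.
Then b = (2.4 − 0.06·5.2815) / 0.35 = 5.95174.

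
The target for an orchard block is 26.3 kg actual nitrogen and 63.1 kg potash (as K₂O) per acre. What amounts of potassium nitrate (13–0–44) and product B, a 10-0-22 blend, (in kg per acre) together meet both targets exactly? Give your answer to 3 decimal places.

Let a = kg of potassium nitrate, b = kg of product B (per acre).
N: 0.13·a + 0.1·b = 26.3
K₂O: 0.44·a + 0.22·b = 63.1
Solving simultaneously: a = 34.02597, b = 218.7662.

34.026 kg potassium nitrate, 218.766 kg product B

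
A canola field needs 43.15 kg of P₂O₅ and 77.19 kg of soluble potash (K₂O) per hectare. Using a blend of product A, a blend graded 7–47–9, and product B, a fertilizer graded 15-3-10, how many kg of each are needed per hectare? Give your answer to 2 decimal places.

Let a = kg of product A, b = kg of product B (per hectare).
P₂O₅: 0.47·a + 0.03·b = 43.15
K₂O: 0.09·a + 0.1·b = 77.19
Eliminate a: (row1) − 0.47/0.09·(row2) → -0.492222·b = -359.953, so b = 731.282.
Back-substitute: a = (43.15 − 0.03·731.282) / 0.47 = 45.1309.

45.13 kg product A, 731.28 kg product B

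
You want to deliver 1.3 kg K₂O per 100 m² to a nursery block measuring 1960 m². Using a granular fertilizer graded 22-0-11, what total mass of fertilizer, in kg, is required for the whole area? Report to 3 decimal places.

Product per 100 m² = 1.3 / 11% = 11.8182 kg.
Total product = 11.8182 × 1960 / 100 = 231.6364 kg.

231.636 kg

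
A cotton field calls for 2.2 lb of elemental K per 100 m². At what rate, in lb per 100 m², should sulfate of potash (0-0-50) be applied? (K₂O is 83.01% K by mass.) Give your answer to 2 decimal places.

5.30 lb of product per hundred sq m

As K₂O: 2.2 / 0.8301 = 2.65028 lb per 100 m².
Product per 100 m² = 2.65028 / 50% = 5.30057 lb.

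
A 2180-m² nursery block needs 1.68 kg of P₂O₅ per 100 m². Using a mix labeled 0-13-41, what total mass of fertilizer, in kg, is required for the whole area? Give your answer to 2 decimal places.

281.72 kg

Product per 100 m² = 1.68 / 13% = 12.9231 kg.
Total product = 12.9231 × 2180 / 100 = 281.723 kg.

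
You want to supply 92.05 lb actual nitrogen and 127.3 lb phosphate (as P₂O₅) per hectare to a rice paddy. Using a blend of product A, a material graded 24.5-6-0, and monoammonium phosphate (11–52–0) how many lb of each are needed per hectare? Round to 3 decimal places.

Per-hectare balance (a = product A, b = monoammonium phosphate):
N: 0.245·a + 0.11·b = 92.05
P₂O₅: 0.06·a + 0.52·b = 127.3
Eliminate a: (row1) − 0.245/0.06·(row2) → -2.01333·b = -427.758, so b = 212.4627.
Back-substitute: a = (92.05 − 0.11·212.4627) / 0.245 = 280.3228.

280.323 lb product A, 212.463 lb monoammonium phosphate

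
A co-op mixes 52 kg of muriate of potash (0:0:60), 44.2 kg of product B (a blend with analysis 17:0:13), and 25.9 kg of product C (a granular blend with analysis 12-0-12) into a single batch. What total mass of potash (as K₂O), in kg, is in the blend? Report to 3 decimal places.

K₂O mass = 60%×52 + 13%×44.2 + 12%×25.9 = 40.054 kg.

40.054 kg K₂O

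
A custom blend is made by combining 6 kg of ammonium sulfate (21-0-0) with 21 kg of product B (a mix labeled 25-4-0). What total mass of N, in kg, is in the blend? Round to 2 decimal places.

N mass = 21%×6 + 25%×21 = 6.51 kg.

6.51 kg N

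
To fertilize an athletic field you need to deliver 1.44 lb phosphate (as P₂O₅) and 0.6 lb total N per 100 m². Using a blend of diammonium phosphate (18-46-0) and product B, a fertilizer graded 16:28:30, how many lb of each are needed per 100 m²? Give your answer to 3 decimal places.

Let a = lb of diammonium phosphate, b = lb of product B (per 100 m²).
P₂O₅: 0.46·a + 0.28·b = 1.44
N: 0.18·a + 0.16·b = 0.6
Eliminate a: (row1) − 0.46/0.18·(row2) → -0.128889·b = -0.0933333, so b = 0.724138.
Back-substitute: a = (1.44 − 0.28·0.724138) / 0.46 = 2.68966.

2.690 lb diammonium phosphate, 0.724 lb product B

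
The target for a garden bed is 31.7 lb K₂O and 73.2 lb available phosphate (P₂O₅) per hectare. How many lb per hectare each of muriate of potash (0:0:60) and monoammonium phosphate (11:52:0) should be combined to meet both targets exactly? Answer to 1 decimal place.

52.8 lb muriate of potash, 140.8 lb monoammonium phosphate

With a, b = lb per hectare of muriate of potash and monoammonium phosphate:
K₂O: 0.6·a + 0·b = 31.7
P₂O₅: 0·a + 0.52·b = 73.2
Solving simultaneously: a = 52.8333, b = 140.769.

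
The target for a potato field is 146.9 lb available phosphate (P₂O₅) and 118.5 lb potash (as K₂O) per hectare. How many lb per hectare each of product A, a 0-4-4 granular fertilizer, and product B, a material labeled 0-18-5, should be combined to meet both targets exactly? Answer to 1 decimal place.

With a, b = lb per hectare of product A and product B:
P₂O₅: 0.04·a + 0.18·b = 146.9
K₂O: 0.04·a + 0.05·b = 118.5
Eliminate a: (row1) − 0.04/0.04·(row2) → 0.13·b = 28.4, so b = 218.462.
Back-substitute: a = (146.9 − 0.18·218.462) / 0.04 = 2689.42.

2689.4 lb product A, 218.5 lb product B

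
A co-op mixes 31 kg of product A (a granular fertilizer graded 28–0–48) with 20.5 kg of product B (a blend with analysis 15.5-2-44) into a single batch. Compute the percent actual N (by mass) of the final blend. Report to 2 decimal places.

Total mass = 31 + 20.5 = 51.5 kg.
N mass = 28%×31 + 15.5%×20.5 = 11.8575 kg.
% N = 11.8575 / 51.5 = 23.0243%.

23.02% N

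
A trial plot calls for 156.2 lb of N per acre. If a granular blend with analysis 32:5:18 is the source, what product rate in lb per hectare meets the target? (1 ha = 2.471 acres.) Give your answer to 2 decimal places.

Product per acre = 156.2 / 32% = 488.125 lb.
Convert to per hectare: 488.125 × 2.471 = 1206.157 lb.

1206.16 lb of product per hectare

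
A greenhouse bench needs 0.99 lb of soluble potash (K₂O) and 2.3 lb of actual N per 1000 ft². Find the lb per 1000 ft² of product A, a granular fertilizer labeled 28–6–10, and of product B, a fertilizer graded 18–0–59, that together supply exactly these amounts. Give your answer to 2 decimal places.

With a, b = lb per 1000 ft² of product A and product B:
K₂O: 0.1·a + 0.59·b = 0.99
N: 0.28·a + 0.18·b = 2.3
From row1: a = (0.99 − 0.59·b) / 0.1.
Into row2: 0.28·(0.99 − 0.59·b)/0.1 + 0.18·b = 2.3 → b = 0.320652, a = 8.00815.

8.01 lb product A, 0.32 lb product B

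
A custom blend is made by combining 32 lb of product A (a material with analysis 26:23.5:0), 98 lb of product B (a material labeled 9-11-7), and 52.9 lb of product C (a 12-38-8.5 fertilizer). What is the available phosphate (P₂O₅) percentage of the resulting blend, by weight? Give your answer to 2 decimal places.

Total mass = 32 + 98 + 52.9 = 182.9 lb.
P₂O₅ mass = 23.5%×32 + 11%×98 + 38%×52.9 = 38.402 lb.
% P₂O₅ = 38.402 / 182.9 = 20.9962%.

21.00% P₂O₅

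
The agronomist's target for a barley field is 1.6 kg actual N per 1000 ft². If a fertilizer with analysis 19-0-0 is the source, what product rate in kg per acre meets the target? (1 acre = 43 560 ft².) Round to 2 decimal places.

366.82 kg of product per acre

Product per 1000 ft² = 1.6 / 19% = 8.42105 kg.
Convert to per acre: 8.42105 × 43.56 = 366.821 kg.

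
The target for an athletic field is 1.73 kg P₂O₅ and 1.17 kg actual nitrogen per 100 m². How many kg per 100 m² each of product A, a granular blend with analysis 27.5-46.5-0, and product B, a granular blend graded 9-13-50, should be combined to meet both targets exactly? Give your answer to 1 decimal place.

0.6 kg product A, 11.2 kg product B

With a, b = kg per 100 m² of product A and product B:
P₂O₅: 0.465·a + 0.13·b = 1.73
N: 0.275·a + 0.09·b = 1.17
From row1: a = (1.73 − 0.13·b) / 0.465.
Into row2: 0.275·(1.73 − 0.13·b)/0.465 + 0.09·b = 1.17 → b = 11.1967, a = 0.590164.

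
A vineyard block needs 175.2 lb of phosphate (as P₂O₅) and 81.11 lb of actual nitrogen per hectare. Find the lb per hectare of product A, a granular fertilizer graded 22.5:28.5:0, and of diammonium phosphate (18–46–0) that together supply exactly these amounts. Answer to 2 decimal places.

110.62 lb product A, 312.33 lb diammonium phosphate

Per-hectare balance (a = product A, b = diammonium phosphate):
P₂O₅: 0.285·a + 0.46·b = 175.2
N: 0.225·a + 0.18·b = 81.11
Eliminate a: (row1) − 0.285/0.225·(row2) → 0.232·b = 72.4607, so b = 312.3305.
Back-substitute: a = (175.2 − 0.46·312.3305) / 0.285 = 110.6245.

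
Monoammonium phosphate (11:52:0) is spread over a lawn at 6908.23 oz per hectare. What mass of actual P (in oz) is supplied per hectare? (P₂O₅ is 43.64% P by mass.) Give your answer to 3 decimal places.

1567.671 oz P per hectare

P₂O₅ per hectare = 6908.23 × 52% = 3592.28 oz.
Elemental P = 3592.28 × 0.4364 = 1567.6708 oz per hectare.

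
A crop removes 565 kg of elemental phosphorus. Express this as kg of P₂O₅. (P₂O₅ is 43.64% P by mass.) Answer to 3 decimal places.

P₂O₅ = 565 / 0.4364 = 1294.6838 kg.

1294.684 kg P₂O₅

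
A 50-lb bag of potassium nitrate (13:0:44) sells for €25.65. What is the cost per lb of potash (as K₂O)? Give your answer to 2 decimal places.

€1.17 per lb K₂O

K₂O in bag = 50 × 44% = 22 lb.
Cost per lb K₂O = €25.65 / 22 = €1.1659.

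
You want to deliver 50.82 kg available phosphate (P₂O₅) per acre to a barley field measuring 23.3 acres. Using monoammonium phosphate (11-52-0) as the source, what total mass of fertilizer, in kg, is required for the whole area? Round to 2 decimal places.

Product per acre = 50.82 / 52% = 97.7308 kg.
Total product = 97.7308 × 23.3 = 2277.127 kg.

2277.13 kg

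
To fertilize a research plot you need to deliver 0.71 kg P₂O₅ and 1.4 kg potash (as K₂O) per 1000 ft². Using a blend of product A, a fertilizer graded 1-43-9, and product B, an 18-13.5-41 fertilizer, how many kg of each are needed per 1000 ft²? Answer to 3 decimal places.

Per-1000 ft² balance (a = product A, b = product B):
P₂O₅: 0.43·a + 0.135·b = 0.71
K₂O: 0.09·a + 0.41·b = 1.4
Eliminate b: (row1) − 0.135/0.41·(row2) → 0.400366·a = 0.249024, so a = 0.621992.
Then b = (1.4 − 0.09·0.621992) / 0.41 = 3.2781.

0.622 kg product A, 3.278 kg product B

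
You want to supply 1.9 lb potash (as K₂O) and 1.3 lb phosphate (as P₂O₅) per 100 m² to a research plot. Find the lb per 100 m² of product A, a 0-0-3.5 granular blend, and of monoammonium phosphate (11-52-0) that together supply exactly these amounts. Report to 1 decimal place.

54.3 lb product A, 2.5 lb monoammonium phosphate

With a, b = lb per 100 m² of product A and monoammonium phosphate:
K₂O: 0.035·a + 0·b = 1.9
P₂O₅: 0·a + 0.52·b = 1.3
Solving simultaneously: a = 54.2857, b = 2.5.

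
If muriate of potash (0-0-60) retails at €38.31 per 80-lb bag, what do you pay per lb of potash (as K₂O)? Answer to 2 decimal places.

K₂O in bag = 80 × 60% = 48 lb.
Cost per lb K₂O = €38.31 / 48 = €0.7981.

€0.80 per lb K₂O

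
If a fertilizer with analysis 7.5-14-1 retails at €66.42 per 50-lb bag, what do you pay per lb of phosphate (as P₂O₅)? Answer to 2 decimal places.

P₂O₅ in bag = 50 × 14% = 7 lb.
Cost per lb P₂O₅ = €66.42 / 7 = €9.4886.

€9.49 per lb P₂O₅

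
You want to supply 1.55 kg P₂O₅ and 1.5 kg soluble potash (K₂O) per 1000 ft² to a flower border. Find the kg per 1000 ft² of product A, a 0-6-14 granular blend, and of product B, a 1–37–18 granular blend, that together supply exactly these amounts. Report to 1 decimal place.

With a, b = kg per 1000 ft² of product A and product B:
P₂O₅: 0.06·a + 0.37·b = 1.55
K₂O: 0.14·a + 0.18·b = 1.5
Solving simultaneously: a = 6.73171, b = 3.09756.

6.7 kg product A, 3.1 kg product B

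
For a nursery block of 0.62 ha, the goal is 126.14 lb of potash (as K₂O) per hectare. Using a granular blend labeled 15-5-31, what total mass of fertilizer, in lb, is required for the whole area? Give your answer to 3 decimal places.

Product per hectare = 126.14 / 31% = 406.903 lb.
Total product = 406.903 × 0.62 = 252.28 lb.

252.280 lb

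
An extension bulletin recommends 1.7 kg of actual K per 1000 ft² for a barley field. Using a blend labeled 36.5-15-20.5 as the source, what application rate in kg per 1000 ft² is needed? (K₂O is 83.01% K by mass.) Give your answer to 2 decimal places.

As K₂O: 1.7 / 0.8301 = 2.04795 kg per 1000 ft².
Product per 1000 ft² = 2.04795 / 20.5% = 9.98998 kg.

9.99 kg of product per thousand sq ft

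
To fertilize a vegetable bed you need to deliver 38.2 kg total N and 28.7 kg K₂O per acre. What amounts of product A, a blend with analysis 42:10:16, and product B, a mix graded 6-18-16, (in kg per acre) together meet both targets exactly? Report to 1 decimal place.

76.2 kg product A, 103.2 kg product B

With a, b = kg per acre of product A and product B:
N: 0.42·a + 0.06·b = 38.2
K₂O: 0.16·a + 0.16·b = 28.7
Eliminate a: (row1) − 0.42/0.16·(row2) → -0.36·b = -37.1375, so b = 103.16.
Back-substitute: a = (38.2 − 0.06·103.16) / 0.42 = 76.2153.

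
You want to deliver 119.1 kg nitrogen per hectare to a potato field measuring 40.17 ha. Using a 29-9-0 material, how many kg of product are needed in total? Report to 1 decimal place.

Product per hectare = 119.1 / 29% = 410.69 kg.
Total product = 410.69 × 40.17 = 16497.403 kg.

16497.4 kg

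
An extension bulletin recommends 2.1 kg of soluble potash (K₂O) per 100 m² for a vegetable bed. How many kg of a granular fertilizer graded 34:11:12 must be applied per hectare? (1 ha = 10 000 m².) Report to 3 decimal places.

1750.000 kg of product per hectare

Product per 100 m² = 2.1 / 12% = 17.5 kg.
Convert to per hectare: 17.5 × 100 = 1750 kg.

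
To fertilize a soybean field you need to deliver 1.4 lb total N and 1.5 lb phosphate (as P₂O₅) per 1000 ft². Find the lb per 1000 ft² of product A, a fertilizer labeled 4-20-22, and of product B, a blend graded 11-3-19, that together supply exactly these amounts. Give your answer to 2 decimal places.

Let a = lb of product A, b = lb of product B (per 1000 ft²).
N: 0.04·a + 0.11·b = 1.4
P₂O₅: 0.2·a + 0.03·b = 1.5
Eliminate a: (row1) − 0.04/0.2·(row2) → 0.104·b = 1.1, so b = 10.5769.
Back-substitute: a = (1.4 − 0.11·10.5769) / 0.04 = 5.91346.

5.91 lb product A, 10.58 lb product B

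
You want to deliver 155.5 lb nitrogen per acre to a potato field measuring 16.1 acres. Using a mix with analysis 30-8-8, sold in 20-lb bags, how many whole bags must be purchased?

Product per acre = 155.5 / 30% = 518.333 lb.
Total product = 518.333 × 16.1 = 8345.17 lb.
Bags = ⌈8345.17 / 20⌉ = 418.

418 bags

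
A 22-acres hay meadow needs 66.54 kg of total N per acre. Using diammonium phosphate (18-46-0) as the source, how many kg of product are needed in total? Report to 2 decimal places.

8132.67 kg

Product per acre = 66.54 / 18% = 369.667 kg.
Total product = 369.667 × 22 = 8132.667 kg.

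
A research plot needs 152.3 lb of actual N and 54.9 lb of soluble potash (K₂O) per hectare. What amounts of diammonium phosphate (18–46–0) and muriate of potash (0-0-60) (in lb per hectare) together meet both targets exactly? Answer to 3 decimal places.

846.111 lb diammonium phosphate, 91.500 lb muriate of potash

Let a = lb of diammonium phosphate, b = lb of muriate of potash (per hectare).
N: 0.18·a + 0·b = 152.3
K₂O: 0·a + 0.6·b = 54.9
Solving simultaneously: a = 846.1111, b = 91.5.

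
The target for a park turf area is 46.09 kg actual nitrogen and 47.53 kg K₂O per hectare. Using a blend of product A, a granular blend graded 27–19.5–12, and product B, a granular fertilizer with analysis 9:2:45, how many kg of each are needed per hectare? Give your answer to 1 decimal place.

148.7 kg product A, 66.0 kg product B

Let a = kg of product A, b = kg of product B (per hectare).
N: 0.27·a + 0.09·b = 46.09
K₂O: 0.12·a + 0.45·b = 47.53
Eliminate b: (row1) − 0.09/0.45·(row2) → 0.246·a = 36.584, so a = 148.715.
Then b = (47.53 − 0.12·148.715) / 0.45 = 65.9648.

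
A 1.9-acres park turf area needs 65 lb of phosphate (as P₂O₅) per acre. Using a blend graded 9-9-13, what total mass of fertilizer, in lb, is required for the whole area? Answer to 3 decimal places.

Product per acre = 65 / 9% = 722.222 lb.
Total product = 722.222 × 1.9 = 1372.2222 lb.

1372.222 lb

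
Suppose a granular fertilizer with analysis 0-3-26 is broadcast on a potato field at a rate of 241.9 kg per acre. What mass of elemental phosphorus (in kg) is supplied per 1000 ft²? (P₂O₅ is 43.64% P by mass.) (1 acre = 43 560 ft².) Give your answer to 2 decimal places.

P₂O₅ per acre = 241.9 × 3% = 7.257 kg.
Elemental P = 7.257 × 0.4364 = 3.16695 kg per acre.
Convert to per 1000 ft²: 3.16695 × 0.0229568 = 0.0727033 kg.

0.07 kg P per thousand sq ft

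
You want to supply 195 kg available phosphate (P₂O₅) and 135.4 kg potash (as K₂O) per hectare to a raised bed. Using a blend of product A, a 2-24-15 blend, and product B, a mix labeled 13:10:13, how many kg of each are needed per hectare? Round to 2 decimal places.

Per-hectare balance (a = product A, b = product B):
P₂O₅: 0.24·a + 0.1·b = 195
K₂O: 0.15·a + 0.13·b = 135.4
Eliminate b: (row1) − 0.1/0.13·(row2) → 0.124615·a = 90.8462, so a = 729.012.
Then b = (135.4 − 0.15·729.012) / 0.13 = 200.3704.

729.01 kg product A, 200.37 kg product B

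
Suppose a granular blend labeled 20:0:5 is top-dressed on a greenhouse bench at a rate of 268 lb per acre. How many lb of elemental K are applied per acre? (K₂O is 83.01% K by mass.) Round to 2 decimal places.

K₂O per acre = 268 × 5% = 13.4 lb.
Elemental K = 13.4 × 0.8301 = 11.1233 lb per acre.

11.12 lb K per acre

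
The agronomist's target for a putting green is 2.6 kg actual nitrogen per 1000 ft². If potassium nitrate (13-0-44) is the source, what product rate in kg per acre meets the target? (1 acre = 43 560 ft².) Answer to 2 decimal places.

Product per 1000 ft² = 2.6 / 13% = 20 kg.
Convert to per acre: 20 × 43.56 = 871.2 kg.

871.20 kg of product per acre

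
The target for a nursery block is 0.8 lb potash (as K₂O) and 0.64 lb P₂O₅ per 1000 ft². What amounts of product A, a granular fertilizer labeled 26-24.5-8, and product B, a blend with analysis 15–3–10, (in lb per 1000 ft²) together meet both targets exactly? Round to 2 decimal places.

With a, b = lb per 1000 ft² of product A and product B:
K₂O: 0.08·a + 0.1·b = 0.8
P₂O₅: 0.245·a + 0.03·b = 0.64
Eliminate a: (row1) − 0.08/0.245·(row2) → 0.0902041·b = 0.59102, so b = 6.55204.
Back-substitute: a = (0.8 − 0.1·6.55204) / 0.08 = 1.80995.

1.81 lb product A, 6.55 lb product B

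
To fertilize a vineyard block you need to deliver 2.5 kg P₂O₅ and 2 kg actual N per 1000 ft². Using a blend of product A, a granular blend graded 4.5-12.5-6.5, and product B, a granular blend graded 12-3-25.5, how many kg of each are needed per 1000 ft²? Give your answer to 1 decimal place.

17.6 kg product A, 10.1 kg product B

Per-1000 ft² balance (a = product A, b = product B):
P₂O₅: 0.125·a + 0.03·b = 2.5
N: 0.045·a + 0.12·b = 2
From row1: a = (2.5 − 0.03·b) / 0.125.
Into row2: 0.045·(2.5 − 0.03·b)/0.125 + 0.12·b = 2 → b = 10.0733, a = 17.5824.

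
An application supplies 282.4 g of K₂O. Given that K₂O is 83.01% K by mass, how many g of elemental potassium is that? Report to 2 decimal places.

234.42 g K

K = 282.4 × 0.8301 = 234.4202 g.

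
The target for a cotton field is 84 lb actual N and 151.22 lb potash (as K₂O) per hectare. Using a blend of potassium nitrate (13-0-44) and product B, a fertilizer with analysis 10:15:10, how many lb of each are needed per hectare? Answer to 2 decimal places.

Per-hectare balance (a = potassium nitrate, b = product B):
N: 0.13·a + 0.1·b = 84
K₂O: 0.44·a + 0.1·b = 151.22
Eliminate b: (row1) − 0.1/0.1·(row2) → -0.31·a = -67.22, so a = 216.839.
Then b = (151.22 − 0.44·216.839) / 0.1 = 558.1097.

216.84 lb potassium nitrate, 558.11 lb product B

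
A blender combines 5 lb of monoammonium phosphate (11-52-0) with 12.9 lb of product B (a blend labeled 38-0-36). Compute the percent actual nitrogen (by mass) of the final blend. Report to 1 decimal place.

30.5% N

Total mass = 5 + 12.9 = 17.9 lb.
N mass = 11%×5 + 38%×12.9 = 5.452 lb.
% N = 5.452 / 17.9 = 30.4581%.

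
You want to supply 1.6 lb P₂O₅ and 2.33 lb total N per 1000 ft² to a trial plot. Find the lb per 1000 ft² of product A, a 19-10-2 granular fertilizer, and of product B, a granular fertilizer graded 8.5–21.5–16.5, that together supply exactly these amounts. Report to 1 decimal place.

Per-1000 ft² balance (a = product A, b = product B):
P₂O₅: 0.1·a + 0.215·b = 1.6
N: 0.19·a + 0.085·b = 2.33
Solving simultaneously: a = 11.2813, b = 2.19474.

11.3 lb product A, 2.2 lb product B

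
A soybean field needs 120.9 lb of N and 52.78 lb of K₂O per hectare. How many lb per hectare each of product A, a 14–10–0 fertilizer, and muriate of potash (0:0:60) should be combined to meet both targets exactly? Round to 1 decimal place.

Per-hectare balance (a = product A, b = muriate of potash):
N: 0.14·a + 0·b = 120.9
K₂O: 0·a + 0.6·b = 52.78
Solving simultaneously: a = 863.571, b = 87.9667.

863.6 lb product A, 88.0 lb muriate of potash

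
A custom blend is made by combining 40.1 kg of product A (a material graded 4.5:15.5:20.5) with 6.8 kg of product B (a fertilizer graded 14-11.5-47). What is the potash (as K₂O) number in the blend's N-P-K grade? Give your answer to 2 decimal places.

Total mass = 40.1 + 6.8 = 46.9 kg.
K₂O mass = 20.5%×40.1 + 47%×6.8 = 11.4165 kg.
% K₂O = 11.4165 / 46.9 = 24.3422%.

24.34% K₂O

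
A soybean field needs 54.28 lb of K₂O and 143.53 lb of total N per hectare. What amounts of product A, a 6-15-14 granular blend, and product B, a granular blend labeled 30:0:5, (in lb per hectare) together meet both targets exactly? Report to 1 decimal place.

With a, b = lb per hectare of product A and product B:
K₂O: 0.14·a + 0.05·b = 54.28
N: 0.06·a + 0.3·b = 143.53
From row1: a = (54.28 − 0.05·b) / 0.14.
Into row2: 0.06·(54.28 − 0.05·b)/0.14 + 0.3·b = 143.53 → b = 431.728, a = 233.526.

233.5 lb product A, 431.7 lb product B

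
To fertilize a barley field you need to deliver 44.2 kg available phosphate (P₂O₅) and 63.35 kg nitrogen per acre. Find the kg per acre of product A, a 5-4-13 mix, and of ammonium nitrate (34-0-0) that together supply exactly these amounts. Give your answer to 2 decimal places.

Let a = kg of product A, b = kg of ammonium nitrate (per acre).
P₂O₅: 0.04·a + 0·b = 44.2
N: 0.05·a + 0.34·b = 63.35
Solving simultaneously: a = 1105, b = 23.8235.

1105.00 kg product A, 23.82 kg ammonium nitrate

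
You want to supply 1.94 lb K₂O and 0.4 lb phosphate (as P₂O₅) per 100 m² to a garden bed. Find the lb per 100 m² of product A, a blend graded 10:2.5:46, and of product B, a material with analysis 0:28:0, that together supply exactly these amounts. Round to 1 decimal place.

4.2 lb product A, 1.1 lb product B

Let a = lb of product A, b = lb of product B (per 100 m²).
K₂O: 0.46·a + 0·b = 1.94
P₂O₅: 0.025·a + 0.28·b = 0.4
Solving simultaneously: a = 4.21739, b = 1.05202.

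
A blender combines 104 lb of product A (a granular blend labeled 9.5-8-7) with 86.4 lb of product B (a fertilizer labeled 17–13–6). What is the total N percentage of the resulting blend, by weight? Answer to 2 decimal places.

Total mass = 104 + 86.4 = 190.4 lb.
N mass = 9.5%×104 + 17%×86.4 = 24.568 lb.
% N = 24.568 / 190.4 = 12.9034%.

12.90% N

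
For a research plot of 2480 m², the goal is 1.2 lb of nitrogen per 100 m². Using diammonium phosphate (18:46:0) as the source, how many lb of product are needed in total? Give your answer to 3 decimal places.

165.333 lb

Product per 100 m² = 1.2 / 18% = 6.66667 lb.
Total product = 6.66667 × 2480 / 100 = 165.3333 lb.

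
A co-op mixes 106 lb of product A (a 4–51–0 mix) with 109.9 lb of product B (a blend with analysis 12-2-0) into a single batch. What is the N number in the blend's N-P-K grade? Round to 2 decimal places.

8.07% N

Total mass = 106 + 109.9 = 215.9 lb.
N mass = 4%×106 + 12%×109.9 = 17.428 lb.
% N = 17.428 / 215.9 = 8.07226%.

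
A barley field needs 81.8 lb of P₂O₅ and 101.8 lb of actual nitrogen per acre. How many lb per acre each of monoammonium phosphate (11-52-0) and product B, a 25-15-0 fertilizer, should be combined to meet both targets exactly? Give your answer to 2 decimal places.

With a, b = lb per acre of monoammonium phosphate and product B:
P₂O₅: 0.52·a + 0.15·b = 81.8
N: 0.11·a + 0.25·b = 101.8
Eliminate b: (row1) − 0.15/0.25·(row2) → 0.454·a = 20.72, so a = 45.6388.
Then b = (101.8 − 0.11·45.6388) / 0.25 = 387.119.

45.64 lb monoammonium phosphate, 387.12 lb product B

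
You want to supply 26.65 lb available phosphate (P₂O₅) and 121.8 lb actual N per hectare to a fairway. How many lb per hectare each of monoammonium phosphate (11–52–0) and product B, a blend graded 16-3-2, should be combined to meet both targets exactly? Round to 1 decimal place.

7.6 lb monoammonium phosphate, 756.0 lb product B

Let a = lb of monoammonium phosphate, b = lb of product B (per hectare).
P₂O₅: 0.52·a + 0.03·b = 26.65
N: 0.11·a + 0.16·b = 121.8
From row1: a = (26.65 − 0.03·b) / 0.52.
Into row2: 0.11·(26.65 − 0.03·b)/0.52 + 0.16·b = 121.8 → b = 756.001, a = 7.63454.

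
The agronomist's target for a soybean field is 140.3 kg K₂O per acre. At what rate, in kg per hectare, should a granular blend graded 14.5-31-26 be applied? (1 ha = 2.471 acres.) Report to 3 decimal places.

1333.390 kg of product per hectare

Product per acre = 140.3 / 26% = 539.615 kg.
Convert to per hectare: 539.615 × 2.471 = 1333.3896 kg.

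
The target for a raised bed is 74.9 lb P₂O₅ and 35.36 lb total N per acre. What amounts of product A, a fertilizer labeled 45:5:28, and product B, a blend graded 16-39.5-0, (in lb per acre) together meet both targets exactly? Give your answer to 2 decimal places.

11.68 lb product A, 188.14 lb product B

With a, b = lb per acre of product A and product B:
P₂O₅: 0.05·a + 0.395·b = 74.9
N: 0.45·a + 0.16·b = 35.36
Eliminate b: (row1) − 0.395/0.16·(row2) → -1.06094·a = -12.395, so a = 11.6831.
Then b = (35.36 − 0.45·11.6831) / 0.16 = 188.141.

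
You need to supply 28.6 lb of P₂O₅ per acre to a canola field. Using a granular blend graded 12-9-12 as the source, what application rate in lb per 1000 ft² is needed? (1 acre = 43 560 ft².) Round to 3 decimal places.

7.295 lb of product per thousand sq ft

Product per acre = 28.6 / 9% = 317.778 lb.
Convert to per 1000 ft²: 317.778 × 0.0229568 = 7.29517 lb.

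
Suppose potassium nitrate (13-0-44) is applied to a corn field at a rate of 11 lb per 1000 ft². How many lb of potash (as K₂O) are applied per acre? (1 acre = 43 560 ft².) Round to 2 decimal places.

210.83 lb K₂O per acre

K₂O per 1000 ft² = 11 × 44% = 4.84 lb.
Convert to per acre: 4.84 × 43.56 = 210.8304 lb.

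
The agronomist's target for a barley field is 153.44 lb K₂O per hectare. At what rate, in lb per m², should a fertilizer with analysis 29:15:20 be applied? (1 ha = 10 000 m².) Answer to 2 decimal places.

0.08 lb of product per sq m

Product per hectare = 153.44 / 20% = 767.2 lb.
Convert to per m²: 767.2 × 0.0001 = 0.07672 lb.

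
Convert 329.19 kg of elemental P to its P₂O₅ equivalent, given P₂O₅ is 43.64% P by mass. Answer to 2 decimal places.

754.33 kg P₂O₅

P₂O₅ = 329.19 / 0.4364 = 754.331 kg.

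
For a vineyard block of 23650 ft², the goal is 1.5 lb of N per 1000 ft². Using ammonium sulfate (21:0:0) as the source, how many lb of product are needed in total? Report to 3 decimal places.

168.929 lb

Product per 1000 ft² = 1.5 / 21% = 7.14286 lb.
Total product = 7.14286 × 23650 / 1000 = 168.9286 lb.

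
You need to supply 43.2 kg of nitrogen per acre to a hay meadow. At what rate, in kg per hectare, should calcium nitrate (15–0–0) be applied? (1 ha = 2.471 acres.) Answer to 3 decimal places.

711.648 kg of product per hectare

Product per acre = 43.2 / 15% = 288 kg.
Convert to per hectare: 288 × 2.471 = 711.648 kg.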